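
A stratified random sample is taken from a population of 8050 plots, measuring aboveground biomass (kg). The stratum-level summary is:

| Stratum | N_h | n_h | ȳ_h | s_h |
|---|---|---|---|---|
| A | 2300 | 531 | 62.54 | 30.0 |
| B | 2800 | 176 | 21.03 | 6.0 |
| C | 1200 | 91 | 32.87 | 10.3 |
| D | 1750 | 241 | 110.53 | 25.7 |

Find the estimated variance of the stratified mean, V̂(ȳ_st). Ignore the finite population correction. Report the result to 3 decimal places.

V̂(ȳ_st) = Σ W_h² s_h²/n_h, with W_h = N_h/N and N = 8050:
  stratum A: (2300/8050)²·30.0²/531 = 0.13836
  stratum B: (2800/8050)²·6.0²/176 = 0.0247465
  stratum C: (1200/8050)²·10.3²/91 = 0.0259062
  stratum D: (1750/8050)²·25.7²/241 = 0.129519
V̂(ȳ_st) = 0.318532

V̂(ȳ_st) ≈ 0.319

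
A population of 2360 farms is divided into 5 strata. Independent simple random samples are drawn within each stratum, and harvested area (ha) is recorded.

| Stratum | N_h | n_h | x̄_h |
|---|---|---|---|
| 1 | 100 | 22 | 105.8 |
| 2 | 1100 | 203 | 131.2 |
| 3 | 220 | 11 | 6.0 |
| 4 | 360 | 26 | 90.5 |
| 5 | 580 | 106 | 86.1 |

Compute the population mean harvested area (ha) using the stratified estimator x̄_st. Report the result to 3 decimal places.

N = Σ N_h = 2360. Stratum weights W_h = N_h/N.
x̄_st = (100·105.8 + 1100·131.2 + 220·6.0 + 360·90.5 + 580·86.1) / 2360 = 101.16017

x̄_st ≈ 101.160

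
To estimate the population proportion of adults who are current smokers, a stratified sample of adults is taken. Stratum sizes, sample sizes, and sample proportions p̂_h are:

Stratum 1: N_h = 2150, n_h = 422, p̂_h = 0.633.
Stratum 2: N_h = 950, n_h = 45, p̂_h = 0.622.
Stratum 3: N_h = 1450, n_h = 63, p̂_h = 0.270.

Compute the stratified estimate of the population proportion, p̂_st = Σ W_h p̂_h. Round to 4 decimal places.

p̂_st ≈ 0.5150

N = 4550; stratum weights W_h = N_h/N.
p̂_st = Σ W_h p̂_h = (2150·0.633 + 950·0.622 + 1450·0.270)/4550 = 0.51502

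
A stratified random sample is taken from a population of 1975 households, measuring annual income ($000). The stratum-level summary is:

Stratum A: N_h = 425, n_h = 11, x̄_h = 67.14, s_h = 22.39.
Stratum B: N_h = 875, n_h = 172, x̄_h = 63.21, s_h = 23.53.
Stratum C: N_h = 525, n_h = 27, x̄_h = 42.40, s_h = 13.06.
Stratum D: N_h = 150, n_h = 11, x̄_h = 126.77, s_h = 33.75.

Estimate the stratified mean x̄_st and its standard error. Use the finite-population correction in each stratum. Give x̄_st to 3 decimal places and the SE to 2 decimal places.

x̄_st = Σ W_h x̄_h = (425·67.14 + 875·63.21 + 525·42.40 + 150·126.77)/1975 = 63.35127
V̂(x̄_st) = Σ W_h² (1 − n_h/N_h) s_h²/n_h, with W_h = N_h/N and N = 1975:
  stratum A: (425/1975)²·(1 − 11/425)·22.39²/11 = 2.05575
  stratum B: (875/1975)²·(1 − 172/875)·23.53²/172 = 0.507627
  stratum C: (525/1975)²·(1 − 27/525)·13.06²/27 = 0.423426
  stratum D: (150/1975)²·(1 − 11/150)·33.75²/11 = 0.553512
V̂(x̄_st) = 3.54032
SE(x̄_st) = √3.54032 = 1.88157

x̄_st ≈ 63.351, SE ≈ 1.88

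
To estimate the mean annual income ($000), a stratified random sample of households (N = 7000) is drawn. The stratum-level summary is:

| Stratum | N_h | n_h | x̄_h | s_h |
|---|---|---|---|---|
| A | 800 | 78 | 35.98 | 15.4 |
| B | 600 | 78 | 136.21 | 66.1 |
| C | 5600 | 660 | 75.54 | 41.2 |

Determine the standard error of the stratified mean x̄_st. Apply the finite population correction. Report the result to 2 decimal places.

V̂(x̄_st) = Σ W_h² (1 − n_h/N_h) s_h²/n_h, with W_h = N_h/N and N = 7000:
  stratum A: (800/7000)²·(1 − 78/800)·15.4²/78 = 0.0358408
  stratum B: (600/7000)²·(1 − 78/600)·66.1²/78 = 0.358042
  stratum C: (5600/7000)²·(1 − 660/5600)·41.2²/660 = 1.45201
V̂(x̄_st) = 1.84589
SE(x̄_st) = √1.84589 = 1.35864

SE(x̄_st) ≈ 1.36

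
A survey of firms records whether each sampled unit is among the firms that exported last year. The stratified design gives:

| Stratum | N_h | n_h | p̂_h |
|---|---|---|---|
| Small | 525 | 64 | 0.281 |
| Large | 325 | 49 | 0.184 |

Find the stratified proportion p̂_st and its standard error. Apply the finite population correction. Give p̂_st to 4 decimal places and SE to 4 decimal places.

p̂_st ≈ 0.2439, SE ≈ 0.0382

N = 850; stratum weights W_h = N_h/N.
p̂_st = Σ W_h p̂_h = (525·0.281 + 325·0.184)/850 = 0.24391
V̂(p̂_st) = Σ W_h² (1 − n_h/N_h) p̂_h(1−p̂_h)/(n_h−1):
  stratum Small: (525/850)²·(1 − 64/525)·0.281·0.719/63 = 0.00107428
  stratum Large: (325/850)²·(1 − 49/325)·0.184·0.816/48 = 0.000388348
V̂(p̂_st) = 0.00146263; SE = √V̂ = 0.0382443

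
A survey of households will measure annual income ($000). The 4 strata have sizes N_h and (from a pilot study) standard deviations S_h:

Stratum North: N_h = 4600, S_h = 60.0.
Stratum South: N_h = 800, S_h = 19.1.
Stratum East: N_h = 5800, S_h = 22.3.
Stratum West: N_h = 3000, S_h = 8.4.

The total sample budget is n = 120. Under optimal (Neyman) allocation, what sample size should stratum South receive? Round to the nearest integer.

4

Neyman allocation: n_h = n · N_h S_h / Σ N_i S_i, with n = 120.
  stratum North: N_h·S_h = 4600·60.0 = 276000.00
  stratum South: N_h·S_h = 800·19.1 = 15280.00
  stratum East: N_h·S_h = 5800·22.3 = 129340.00
  stratum West: N_h·S_h = 3000·8.4 = 25200.00
Σ N_h S_h = 445820.00
n for stratum South = 120·15280.00/445820.00 = 4.113 → 4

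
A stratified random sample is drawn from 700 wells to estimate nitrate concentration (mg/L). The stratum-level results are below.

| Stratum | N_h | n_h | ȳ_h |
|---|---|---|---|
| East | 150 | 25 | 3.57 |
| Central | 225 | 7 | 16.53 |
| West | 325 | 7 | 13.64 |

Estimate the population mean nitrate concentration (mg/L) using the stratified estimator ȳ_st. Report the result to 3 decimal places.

N = Σ N_h = 700. Stratum weights W_h = N_h/N.
ȳ_st = (150·3.57 + 225·16.53 + 325·13.64) / 700 = 12.41107

ȳ_st ≈ 12.411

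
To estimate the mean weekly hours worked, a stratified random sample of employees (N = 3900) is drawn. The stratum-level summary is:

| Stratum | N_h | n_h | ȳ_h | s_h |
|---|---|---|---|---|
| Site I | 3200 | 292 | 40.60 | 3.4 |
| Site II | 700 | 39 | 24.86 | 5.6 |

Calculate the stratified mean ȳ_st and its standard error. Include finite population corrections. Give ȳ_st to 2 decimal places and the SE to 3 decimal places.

ȳ_st = Σ W_h ȳ_h = (3200·40.60 + 700·24.86)/3900 = 37.77487
V̂(ȳ_st) = Σ W_h² (1 − n_h/N_h) s_h²/n_h, with W_h = N_h/N and N = 3900:
  stratum Site I: (3200/3900)²·(1 − 292/3200)·3.4²/292 = 0.0242209
  stratum Site II: (700/3900)²·(1 − 39/700)·5.6²/39 = 0.0244614
V̂(ȳ_st) = 0.0486823
SE(ȳ_st) = √0.0486823 = 0.220641

ȳ_st ≈ 37.77, SE ≈ 0.221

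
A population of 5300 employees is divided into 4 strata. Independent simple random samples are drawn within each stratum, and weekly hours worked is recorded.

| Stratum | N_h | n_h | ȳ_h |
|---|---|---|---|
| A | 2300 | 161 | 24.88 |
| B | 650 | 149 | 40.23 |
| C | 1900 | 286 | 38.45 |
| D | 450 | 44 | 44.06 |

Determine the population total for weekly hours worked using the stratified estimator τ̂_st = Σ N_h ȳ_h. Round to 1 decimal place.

τ̂_st ≈ 176255.5

τ̂_st = Σ N_h ȳ_h = 2300·24.88 + 650·40.23 + 1900·38.45 + 450·44.06 = 176255.5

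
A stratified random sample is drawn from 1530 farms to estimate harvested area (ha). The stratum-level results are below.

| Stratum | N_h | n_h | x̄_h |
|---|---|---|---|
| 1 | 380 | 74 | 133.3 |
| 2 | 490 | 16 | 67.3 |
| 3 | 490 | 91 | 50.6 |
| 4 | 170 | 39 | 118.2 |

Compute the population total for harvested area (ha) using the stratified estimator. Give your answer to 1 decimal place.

τ̂_st = Σ N_h x̄_h = 380·133.3 + 490·67.3 + 490·50.6 + 170·118.2 = 128519.0

τ̂_st ≈ 128519.0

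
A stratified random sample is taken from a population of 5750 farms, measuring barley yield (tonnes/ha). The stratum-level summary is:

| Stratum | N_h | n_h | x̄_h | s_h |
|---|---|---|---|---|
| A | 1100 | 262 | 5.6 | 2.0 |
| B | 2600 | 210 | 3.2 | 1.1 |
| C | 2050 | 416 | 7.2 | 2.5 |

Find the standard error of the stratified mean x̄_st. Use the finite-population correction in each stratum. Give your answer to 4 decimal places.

SE(x̄_st) ≈ 0.0551

V̂(x̄_st) = Σ W_h² (1 − n_h/N_h) s_h²/n_h, with W_h = N_h/N and N = 5750:
  stratum A: (1100/5750)²·(1 − 262/1100)·2.0²/262 = 0.000425657
  stratum B: (2600/5750)²·(1 − 210/2600)·1.1²/210 = 0.00108293
  stratum C: (2050/5750)²·(1 − 416/2050)·2.5²/416 = 0.00152215
V̂(x̄_st) = 0.00303074
SE(x̄_st) = √0.00303074 = 0.0550521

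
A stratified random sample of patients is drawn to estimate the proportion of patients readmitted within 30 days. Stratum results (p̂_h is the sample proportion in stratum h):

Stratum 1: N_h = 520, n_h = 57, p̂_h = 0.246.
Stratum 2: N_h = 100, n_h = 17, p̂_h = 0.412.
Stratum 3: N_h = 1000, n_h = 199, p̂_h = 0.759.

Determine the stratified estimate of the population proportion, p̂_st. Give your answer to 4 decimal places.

N = 1620; stratum weights W_h = N_h/N.
p̂_st = Σ W_h p̂_h = (520·0.246 + 100·0.412 + 1000·0.759)/1620 = 0.57291

p̂_st ≈ 0.5729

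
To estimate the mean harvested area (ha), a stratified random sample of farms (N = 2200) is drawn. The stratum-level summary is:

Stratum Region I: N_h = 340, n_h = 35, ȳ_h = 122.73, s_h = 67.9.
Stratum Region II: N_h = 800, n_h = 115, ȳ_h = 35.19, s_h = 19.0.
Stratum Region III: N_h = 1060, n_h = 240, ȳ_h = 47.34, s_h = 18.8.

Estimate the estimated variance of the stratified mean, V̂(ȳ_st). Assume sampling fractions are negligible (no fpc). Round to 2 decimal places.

V̂(ȳ_st) ≈ 3.90

V̂(ȳ_st) = Σ W_h² s_h²/n_h, with W_h = N_h/N and N = 2200:
  stratum Region I: (340/2200)²·67.9²/35 = 3.14618
  stratum Region II: (800/2200)²·19.0²/115 = 0.415092
  stratum Region III: (1060/2200)²·18.8²/240 = 0.341878
V̂(ȳ_st) = 3.90315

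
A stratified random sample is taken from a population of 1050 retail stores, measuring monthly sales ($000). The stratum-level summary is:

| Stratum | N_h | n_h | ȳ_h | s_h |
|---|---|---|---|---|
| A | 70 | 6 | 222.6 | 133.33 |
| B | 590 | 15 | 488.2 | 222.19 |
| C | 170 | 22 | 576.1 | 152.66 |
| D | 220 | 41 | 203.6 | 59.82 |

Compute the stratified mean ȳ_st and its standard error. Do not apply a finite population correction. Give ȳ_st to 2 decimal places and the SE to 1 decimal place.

ȳ_st = Σ W_h ȳ_h = (70·222.6 + 590·488.2 + 170·576.1 + 220·203.6)/1050 = 425.09429
V̂(ȳ_st) = Σ W_h² s_h²/n_h, with W_h = N_h/N and N = 1050:
  stratum A: (70/1050)²·133.33²/6 = 13.1681
  stratum B: (590/1050)²·222.19²/15 = 1039.16
  stratum C: (170/1050)²·152.66²/22 = 27.7682
  stratum D: (220/1050)²·59.82²/41 = 3.83156
V̂(ȳ_st) = 1083.93
SE(ȳ_st) = √1083.93 = 32.9231

ȳ_st ≈ 425.09, SE ≈ 32.9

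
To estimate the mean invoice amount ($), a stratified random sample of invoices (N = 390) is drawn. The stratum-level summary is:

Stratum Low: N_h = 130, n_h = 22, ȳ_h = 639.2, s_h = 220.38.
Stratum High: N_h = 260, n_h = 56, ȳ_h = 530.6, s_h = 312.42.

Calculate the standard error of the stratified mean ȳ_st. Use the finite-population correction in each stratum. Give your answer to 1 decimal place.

SE(ȳ_st) ≈ 28.5

V̂(ȳ_st) = Σ W_h² (1 − n_h/N_h) s_h²/n_h, with W_h = N_h/N and N = 390:
  stratum Low: (130/390)²·(1 − 22/130)·220.38²/22 = 203.779
  stratum High: (260/390)²·(1 − 56/260)·312.42²/56 = 607.805
V̂(ȳ_st) = 811.584
SE(ȳ_st) = √811.584 = 28.4883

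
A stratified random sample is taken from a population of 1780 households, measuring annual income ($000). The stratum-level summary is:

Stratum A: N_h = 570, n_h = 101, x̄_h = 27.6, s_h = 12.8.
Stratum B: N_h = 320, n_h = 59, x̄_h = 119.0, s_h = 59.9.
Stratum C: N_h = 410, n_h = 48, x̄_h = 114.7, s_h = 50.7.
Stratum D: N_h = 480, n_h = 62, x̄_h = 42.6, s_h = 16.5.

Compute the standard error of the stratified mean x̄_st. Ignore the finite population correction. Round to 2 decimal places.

SE(x̄_st) ≈ 2.30

V̂(x̄_st) = Σ W_h² s_h²/n_h, with W_h = N_h/N and N = 1780:
  stratum A: (570/1780)²·12.8²/101 = 0.166344
  stratum B: (320/1780)²·59.9²/59 = 1.96545
  stratum C: (410/1780)²·50.7²/48 = 2.8412
  stratum D: (480/1780)²·16.5²/62 = 0.319315
V̂(x̄_st) = 5.29231
SE(x̄_st) = √5.29231 = 2.3005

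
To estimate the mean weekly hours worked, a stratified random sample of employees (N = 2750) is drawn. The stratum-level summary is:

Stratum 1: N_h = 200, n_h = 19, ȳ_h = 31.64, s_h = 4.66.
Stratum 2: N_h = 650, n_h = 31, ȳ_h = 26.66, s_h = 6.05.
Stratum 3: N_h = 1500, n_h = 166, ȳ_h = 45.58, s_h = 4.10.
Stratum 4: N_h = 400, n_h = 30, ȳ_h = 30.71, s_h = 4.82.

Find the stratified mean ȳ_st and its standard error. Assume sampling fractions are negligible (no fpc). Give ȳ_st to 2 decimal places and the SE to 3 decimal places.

ȳ_st = Σ W_h ȳ_h = (200·31.64 + 650·26.66 + 1500·45.58 + 400·30.71)/2750 = 37.93127
V̂(ȳ_st) = Σ W_h² s_h²/n_h, with W_h = N_h/N and N = 2750:
  stratum 1: (200/2750)²·4.66²/19 = 0.00604523
  stratum 2: (650/2750)²·6.05²/31 = 0.0659645
  stratum 3: (1500/2750)²·4.10²/166 = 0.0301284
  stratum 4: (400/2750)²·4.82²/30 = 0.0163843
V̂(ȳ_st) = 0.118522
SE(ȳ_st) = √0.118522 = 0.344271

ȳ_st ≈ 37.93, SE ≈ 0.344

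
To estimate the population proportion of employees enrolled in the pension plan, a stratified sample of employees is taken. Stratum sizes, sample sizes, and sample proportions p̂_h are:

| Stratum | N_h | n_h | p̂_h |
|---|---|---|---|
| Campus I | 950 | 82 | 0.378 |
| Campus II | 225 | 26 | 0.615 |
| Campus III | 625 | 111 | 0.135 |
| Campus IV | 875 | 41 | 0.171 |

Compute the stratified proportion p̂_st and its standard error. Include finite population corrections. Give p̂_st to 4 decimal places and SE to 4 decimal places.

p̂_st ≈ 0.2734, SE ≈ 0.0283

N = 2675; stratum weights W_h = N_h/N.
p̂_st = Σ W_h p̂_h = (950·0.378 + 225·0.615 + 625·0.135 + 875·0.171)/2675 = 0.27345
V̂(p̂_st) = Σ W_h² (1 − n_h/N_h) p̂_h(1−p̂_h)/(n_h−1):
  stratum Campus I: (950/2675)²·(1 − 82/950)·0.378·0.622/81 = 0.000334498
  stratum Campus II: (225/2675)²·(1 − 26/225)·0.615·0.385/25 = 5.9263e-05
  stratum Campus III: (625/2675)²·(1 − 111/625)·0.135·0.865/110 = 4.76599e-05
  stratum Campus IV: (875/2675)²·(1 − 41/875)·0.171·0.829/40 = 0.000361424
V̂(p̂_st) = 0.000802845; SE = √V̂ = 0.0283345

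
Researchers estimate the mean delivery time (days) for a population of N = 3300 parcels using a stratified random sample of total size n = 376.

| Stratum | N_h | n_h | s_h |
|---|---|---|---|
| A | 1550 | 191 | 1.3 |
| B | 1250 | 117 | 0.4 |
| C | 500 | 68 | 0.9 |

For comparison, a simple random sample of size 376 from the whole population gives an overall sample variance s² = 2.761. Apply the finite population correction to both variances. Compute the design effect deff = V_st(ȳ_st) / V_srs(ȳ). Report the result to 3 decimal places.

deff ≈ 0.327

V̂(ȳ_st) = Σ W_h² (1 − n_h/N_h) s_h²/n_h, with W_h = N_h/N and N = 3300:
  stratum A: (1550/3300)²·(1 − 191/1550)·1.3²/191 = 0.0017115
  stratum B: (1250/3300)²·(1 − 117/1250)·0.4²/117 = 0.000177847
  stratum C: (500/3300)²·(1 − 68/500)·0.9²/68 = 0.000236266
V_st = 0.00212561
V_srs = (1 − 376/3300)·2.761/376 = 0.00650642
deff = V_st / V_srs = 0.00212561/0.00650642 = 0.3267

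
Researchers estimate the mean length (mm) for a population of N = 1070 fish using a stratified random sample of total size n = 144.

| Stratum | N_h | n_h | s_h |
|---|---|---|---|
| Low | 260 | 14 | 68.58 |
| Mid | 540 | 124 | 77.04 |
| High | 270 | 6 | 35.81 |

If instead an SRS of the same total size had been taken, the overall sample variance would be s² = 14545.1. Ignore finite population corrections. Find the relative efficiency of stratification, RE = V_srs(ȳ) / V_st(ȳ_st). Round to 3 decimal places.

RE ≈ 2.213

V̂(ȳ_st) = Σ W_h² s_h²/n_h, with W_h = N_h/N and N = 1070:
  stratum Low: (260/1070)²·68.58²/14 = 19.8356
  stratum Mid: (540/1070)²·77.04²/124 = 12.1908
  stratum High: (270/1070)²·35.81²/6 = 13.6087
V_st = 45.6351
V_srs = s²/n = 14545.1/144 = 101.008
Relative efficiency = V_srs / V_st = 101.008/45.6351 = 2.2134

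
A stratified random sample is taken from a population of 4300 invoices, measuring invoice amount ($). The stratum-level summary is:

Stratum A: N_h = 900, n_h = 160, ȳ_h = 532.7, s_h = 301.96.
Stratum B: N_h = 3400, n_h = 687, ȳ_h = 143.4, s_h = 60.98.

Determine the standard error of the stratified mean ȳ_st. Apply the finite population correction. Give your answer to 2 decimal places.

SE(ȳ_st) ≈ 4.82

V̂(ȳ_st) = Σ W_h² (1 − n_h/N_h) s_h²/n_h, with W_h = N_h/N and N = 4300:
  stratum A: (900/4300)²·(1 − 160/900)·301.96²/160 = 20.5266
  stratum B: (3400/4300)²·(1 − 687/3400)·60.98²/687 = 2.70029
V̂(ȳ_st) = 23.2268
SE(ȳ_st) = √23.2268 = 4.81942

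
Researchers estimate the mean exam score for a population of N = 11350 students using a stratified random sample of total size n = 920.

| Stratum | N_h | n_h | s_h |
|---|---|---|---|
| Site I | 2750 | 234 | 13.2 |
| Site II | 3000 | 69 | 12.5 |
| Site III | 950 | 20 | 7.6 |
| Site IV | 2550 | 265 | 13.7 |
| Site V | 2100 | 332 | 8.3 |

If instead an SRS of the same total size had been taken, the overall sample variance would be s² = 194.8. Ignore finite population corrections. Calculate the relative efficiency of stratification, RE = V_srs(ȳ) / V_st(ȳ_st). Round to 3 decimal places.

V̂(ȳ_st) = Σ W_h² s_h²/n_h, with W_h = N_h/N and N = 11350:
  stratum Site I: (2750/11350)²·13.2²/234 = 0.0437125
  stratum Site II: (3000/11350)²·12.5²/69 = 0.158206
  stratum Site III: (950/11350)²·7.6²/20 = 0.0202326
  stratum Site IV: (2550/11350)²·13.7²/265 = 0.0357506
  stratum Site V: (2100/11350)²·8.3²/332 = 0.00710338
V_st = 0.265005
V_srs = s²/n = 194.8/920 = 0.211739
Relative efficiency = V_srs / V_st = 0.211739/0.265005 = 0.7990

RE ≈ 0.799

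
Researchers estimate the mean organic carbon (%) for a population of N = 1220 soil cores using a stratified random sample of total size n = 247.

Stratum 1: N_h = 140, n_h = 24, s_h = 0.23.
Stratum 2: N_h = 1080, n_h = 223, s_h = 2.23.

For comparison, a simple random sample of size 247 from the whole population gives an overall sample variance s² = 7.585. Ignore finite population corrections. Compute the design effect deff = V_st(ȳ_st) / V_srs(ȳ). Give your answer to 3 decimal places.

deff ≈ 0.570

V̂(ȳ_st) = Σ W_h² s_h²/n_h, with W_h = N_h/N and N = 1220:
  stratum 1: (140/1220)²·0.23²/24 = 2.90256e-05
  stratum 2: (1080/1220)²·2.23²/223 = 0.0174756
V_st = 0.0175047
V_srs = s²/n = 7.585/247 = 0.0307085
deff = V_st / V_srs = 0.0175047/0.0307085 = 0.5700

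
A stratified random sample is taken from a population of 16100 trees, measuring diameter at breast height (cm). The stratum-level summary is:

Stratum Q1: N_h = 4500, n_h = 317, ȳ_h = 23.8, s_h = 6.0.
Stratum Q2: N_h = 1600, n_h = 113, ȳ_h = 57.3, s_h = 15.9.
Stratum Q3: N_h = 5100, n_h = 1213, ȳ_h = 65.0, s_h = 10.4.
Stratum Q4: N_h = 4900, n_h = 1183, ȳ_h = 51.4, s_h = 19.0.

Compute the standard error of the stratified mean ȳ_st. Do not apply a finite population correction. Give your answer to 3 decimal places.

SE(ȳ_st) ≈ 0.261

V̂(ȳ_st) = Σ W_h² s_h²/n_h, with W_h = N_h/N and N = 16100:
  stratum Q1: (4500/16100)²·6.0²/317 = 0.0088719
  stratum Q2: (1600/16100)²·15.9²/113 = 0.0220955
  stratum Q3: (5100/16100)²·10.4²/1213 = 0.00894735
  stratum Q4: (4900/16100)²·19.0²/1183 = 0.0282659
V̂(ȳ_st) = 0.0681807
SE(ȳ_st) = √0.0681807 = 0.261114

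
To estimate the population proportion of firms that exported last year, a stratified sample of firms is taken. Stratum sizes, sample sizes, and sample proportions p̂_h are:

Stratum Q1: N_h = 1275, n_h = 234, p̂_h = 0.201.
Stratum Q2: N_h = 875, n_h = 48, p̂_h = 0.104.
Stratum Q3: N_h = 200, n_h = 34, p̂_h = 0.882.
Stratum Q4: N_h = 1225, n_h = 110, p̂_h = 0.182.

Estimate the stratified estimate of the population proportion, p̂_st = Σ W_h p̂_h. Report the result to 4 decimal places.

p̂_st ≈ 0.2088

N = 3575; stratum weights W_h = N_h/N.
p̂_st = Σ W_h p̂_h = (1275·0.201 + 875·0.104 + 200·0.882 + 1225·0.182)/3575 = 0.20885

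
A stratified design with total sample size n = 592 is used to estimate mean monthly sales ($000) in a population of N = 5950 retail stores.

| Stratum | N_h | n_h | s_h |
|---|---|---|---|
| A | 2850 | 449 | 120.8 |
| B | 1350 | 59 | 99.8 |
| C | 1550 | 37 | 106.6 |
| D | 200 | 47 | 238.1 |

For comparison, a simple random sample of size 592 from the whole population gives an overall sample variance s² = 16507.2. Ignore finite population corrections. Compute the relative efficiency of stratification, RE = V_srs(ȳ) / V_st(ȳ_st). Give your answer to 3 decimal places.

RE ≈ 0.727

V̂(ȳ_st) = Σ W_h² s_h²/n_h, with W_h = N_h/N and N = 5950:
  stratum A: (2850/5950)²·120.8²/449 = 7.45664
  stratum B: (1350/5950)²·99.8²/59 = 8.69046
  stratum C: (1550/5950)²·106.6²/37 = 20.8421
  stratum D: (200/5950)²·238.1²/47 = 1.36285
V_st = 38.3521
V_srs = s²/n = 16507.2/592 = 27.8838
Relative efficiency = V_srs / V_st = 27.8838/38.3521 = 0.7270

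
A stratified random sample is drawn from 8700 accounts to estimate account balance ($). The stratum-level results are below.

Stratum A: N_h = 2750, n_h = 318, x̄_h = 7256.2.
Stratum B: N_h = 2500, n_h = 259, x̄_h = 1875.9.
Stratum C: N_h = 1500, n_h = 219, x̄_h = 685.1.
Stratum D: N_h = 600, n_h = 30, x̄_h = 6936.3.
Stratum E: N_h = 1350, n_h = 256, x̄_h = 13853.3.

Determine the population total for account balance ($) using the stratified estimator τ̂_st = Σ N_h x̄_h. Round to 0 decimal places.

τ̂_st ≈ 48535685

τ̂_st = Σ N_h x̄_h = 2750·7256.2 + 2500·1875.9 + 1500·685.1 + 600·6936.3 + 1350·13853.3 = 48535685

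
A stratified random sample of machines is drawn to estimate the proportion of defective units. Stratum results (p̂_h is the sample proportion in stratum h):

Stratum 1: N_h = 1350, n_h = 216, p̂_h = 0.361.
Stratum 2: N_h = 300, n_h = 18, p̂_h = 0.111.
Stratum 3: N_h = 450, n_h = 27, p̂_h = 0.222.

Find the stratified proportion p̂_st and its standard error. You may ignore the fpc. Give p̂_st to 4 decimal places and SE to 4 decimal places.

N = 2100; stratum weights W_h = N_h/N.
p̂_st = Σ W_h p̂_h = (1350·0.361 + 300·0.111 + 450·0.222)/2100 = 0.29550
V̂(p̂_st) = Σ W_h² p̂_h(1−p̂_h)/(n_h−1):
  stratum 1: (1350/2100)²·0.361·0.639/215 = 0.000443403
  stratum 2: (300/2100)²·0.111·0.889/17 = 0.000118462
  stratum 3: (450/2100)²·0.222·0.778/26 = 0.000305032
V̂(p̂_st) = 0.000866897; SE = √V̂ = 0.0294431

p̂_st ≈ 0.2955, SE ≈ 0.0294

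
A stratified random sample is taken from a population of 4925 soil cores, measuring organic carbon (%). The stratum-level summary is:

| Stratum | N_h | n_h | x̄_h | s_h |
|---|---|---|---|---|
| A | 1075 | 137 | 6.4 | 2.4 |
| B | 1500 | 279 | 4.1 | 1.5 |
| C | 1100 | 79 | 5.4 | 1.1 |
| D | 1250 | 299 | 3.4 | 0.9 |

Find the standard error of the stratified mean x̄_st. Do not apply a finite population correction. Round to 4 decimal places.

SE(x̄_st) ≈ 0.0607

V̂(x̄_st) = Σ W_h² s_h²/n_h, with W_h = N_h/N and N = 4925:
  stratum A: (1075/4925)²·2.4²/137 = 0.00200312
  stratum B: (1500/4925)²·1.5²/279 = 0.000748081
  stratum C: (1100/4925)²·1.1²/79 = 0.000764067
  stratum D: (1250/4925)²·0.9²/299 = 0.00017451
V̂(x̄_st) = 0.00368977
SE(x̄_st) = √0.00368977 = 0.0607435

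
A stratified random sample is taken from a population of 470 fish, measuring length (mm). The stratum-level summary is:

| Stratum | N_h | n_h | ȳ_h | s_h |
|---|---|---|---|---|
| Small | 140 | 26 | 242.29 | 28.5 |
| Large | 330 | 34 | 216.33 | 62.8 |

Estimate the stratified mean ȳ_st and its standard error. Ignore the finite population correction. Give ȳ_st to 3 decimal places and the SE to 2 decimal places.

ȳ_st = Σ W_h ȳ_h = (140·242.29 + 330·216.33)/470 = 224.06277
V̂(ȳ_st) = Σ W_h² s_h²/n_h, with W_h = N_h/N and N = 470:
  stratum Small: (140/470)²·28.5²/26 = 2.77189
  stratum Large: (330/470)²·62.8²/34 = 57.1837
V̂(ȳ_st) = 59.9556
SE(ȳ_st) = √59.9556 = 7.7431

ȳ_st ≈ 224.063, SE ≈ 7.74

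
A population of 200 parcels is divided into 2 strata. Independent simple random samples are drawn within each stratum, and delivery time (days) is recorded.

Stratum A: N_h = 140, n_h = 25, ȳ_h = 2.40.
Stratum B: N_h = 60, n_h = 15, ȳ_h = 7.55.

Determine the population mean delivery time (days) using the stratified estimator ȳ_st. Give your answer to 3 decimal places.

ȳ_st ≈ 3.945

N = Σ N_h = 200. Stratum weights W_h = N_h/N.
ȳ_st = (140·2.40 + 60·7.55) / 200 = 3.94500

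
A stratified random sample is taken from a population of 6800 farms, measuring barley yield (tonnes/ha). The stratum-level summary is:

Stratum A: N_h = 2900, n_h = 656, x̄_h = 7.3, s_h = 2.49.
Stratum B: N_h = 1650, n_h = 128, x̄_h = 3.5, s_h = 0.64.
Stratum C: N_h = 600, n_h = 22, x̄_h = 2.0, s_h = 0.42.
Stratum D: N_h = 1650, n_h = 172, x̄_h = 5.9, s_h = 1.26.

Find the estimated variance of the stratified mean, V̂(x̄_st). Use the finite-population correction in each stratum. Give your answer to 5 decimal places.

V̂(x̄_st) ≈ 0.00205

V̂(x̄_st) = Σ W_h² (1 − n_h/N_h) s_h²/n_h, with W_h = N_h/N and N = 6800:
  stratum A: (2900/6800)²·(1 − 656/2900)·2.49²/656 = 0.00133014
  stratum B: (1650/6800)²·(1 − 128/1650)·0.64²/128 = 0.000173792
  stratum C: (600/6800)²·(1 − 22/600)·0.42²/22 = 6.01364e-05
  stratum D: (1650/6800)²·(1 − 172/1650)·1.26²/172 = 0.000486803
V̂(x̄_st) = 0.00205087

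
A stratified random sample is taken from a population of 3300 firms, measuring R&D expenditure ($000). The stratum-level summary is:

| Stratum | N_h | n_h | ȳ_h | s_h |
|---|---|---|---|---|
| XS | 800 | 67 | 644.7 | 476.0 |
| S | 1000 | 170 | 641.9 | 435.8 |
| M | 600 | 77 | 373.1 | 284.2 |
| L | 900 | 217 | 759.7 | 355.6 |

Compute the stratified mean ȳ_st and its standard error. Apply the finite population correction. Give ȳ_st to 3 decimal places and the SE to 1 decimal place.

ȳ_st ≈ 625.833, SE ≈ 18.2

ȳ_st = Σ W_h ȳ_h = (800·644.7 + 1000·641.9 + 600·373.1 + 900·759.7)/3300 = 625.83333
V̂(ȳ_st) = Σ W_h² (1 − n_h/N_h) s_h²/n_h, with W_h = N_h/N and N = 3300:
  stratum XS: (800/3300)²·(1 − 67/800)·476.0²/67 = 182.098
  stratum S: (1000/3300)²·(1 − 170/1000)·435.8²/170 = 85.1483
  stratum M: (600/3300)²·(1 − 77/600)·284.2²/77 = 30.2261
  stratum L: (900/3300)²·(1 − 217/900)·355.6²/217 = 32.8927
V̂(ȳ_st) = 330.365
SE(ȳ_st) = √330.365 = 18.1759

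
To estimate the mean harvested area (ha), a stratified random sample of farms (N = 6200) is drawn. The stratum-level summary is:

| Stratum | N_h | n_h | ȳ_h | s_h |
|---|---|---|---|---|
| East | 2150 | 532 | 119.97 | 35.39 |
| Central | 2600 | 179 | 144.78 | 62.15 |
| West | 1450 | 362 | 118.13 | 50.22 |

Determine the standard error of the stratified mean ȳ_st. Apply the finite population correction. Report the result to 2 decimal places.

SE(ȳ_st) ≈ 2.01

V̂(ȳ_st) = Σ W_h² (1 − n_h/N_h) s_h²/n_h, with W_h = N_h/N and N = 6200:
  stratum East: (2150/6200)²·(1 − 532/2150)·35.39²/532 = 0.213051
  stratum Central: (2600/6200)²·(1 − 179/2600)·62.15²/179 = 3.53357
  stratum West: (1450/6200)²·(1 − 362/1450)·50.22²/362 = 0.285929
V̂(ȳ_st) = 4.03255
SE(ȳ_st) = √4.03255 = 2.00812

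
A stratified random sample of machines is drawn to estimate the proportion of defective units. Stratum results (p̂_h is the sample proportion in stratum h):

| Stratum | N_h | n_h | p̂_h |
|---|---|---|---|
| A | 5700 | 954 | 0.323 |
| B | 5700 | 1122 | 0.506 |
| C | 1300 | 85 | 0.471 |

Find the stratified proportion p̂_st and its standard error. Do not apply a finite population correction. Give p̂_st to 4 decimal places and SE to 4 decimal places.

p̂_st ≈ 0.4203, SE ≈ 0.0111

N = 12700; stratum weights W_h = N_h/N.
p̂_st = Σ W_h p̂_h = (5700·0.323 + 5700·0.506 + 1300·0.471)/12700 = 0.42028
V̂(p̂_st) = Σ W_h² p̂_h(1−p̂_h)/(n_h−1):
  stratum A: (5700/12700)²·0.323·0.677/953 = 4.62211e-05
  stratum B: (5700/12700)²·0.506·0.494/1121 = 4.49173e-05
  stratum C: (1300/12700)²·0.471·0.529/84 = 3.10797e-05
V̂(p̂_st) = 0.000122218; SE = √V̂ = 0.0110552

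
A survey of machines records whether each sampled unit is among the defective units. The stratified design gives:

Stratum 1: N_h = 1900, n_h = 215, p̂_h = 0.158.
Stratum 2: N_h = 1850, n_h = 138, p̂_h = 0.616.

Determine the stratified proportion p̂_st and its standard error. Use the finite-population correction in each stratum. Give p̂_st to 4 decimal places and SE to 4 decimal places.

p̂_st ≈ 0.3839, SE ≈ 0.0230

N = 3750; stratum weights W_h = N_h/N.
p̂_st = Σ W_h p̂_h = (1900·0.158 + 1850·0.616)/3750 = 0.38395
V̂(p̂_st) = Σ W_h² (1 − n_h/N_h) p̂_h(1−p̂_h)/(n_h−1):
  stratum 1: (1900/3750)²·(1 − 215/1900)·0.158·0.842/214 = 0.000141529
  stratum 2: (1850/3750)²·(1 − 138/1850)·0.616·0.384/137 = 0.00038887
V̂(p̂_st) = 0.000530399; SE = √V̂ = 0.0230304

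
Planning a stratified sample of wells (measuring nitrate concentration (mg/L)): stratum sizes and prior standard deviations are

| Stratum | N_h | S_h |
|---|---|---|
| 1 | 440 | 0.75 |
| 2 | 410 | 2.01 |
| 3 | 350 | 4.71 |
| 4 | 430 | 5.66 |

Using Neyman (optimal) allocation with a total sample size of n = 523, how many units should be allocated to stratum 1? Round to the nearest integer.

33

Neyman allocation: n_h = n · N_h S_h / Σ N_i S_i, with n = 523.
  stratum 1: N_h·S_h = 440·0.75 = 330.00
  stratum 2: N_h·S_h = 410·2.01 = 824.10
  stratum 3: N_h·S_h = 350·4.71 = 1648.50
  stratum 4: N_h·S_h = 430·5.66 = 2433.80
Σ N_h S_h = 5236.40
n for stratum 1 = 523·330.00/5236.40 = 32.960 → 33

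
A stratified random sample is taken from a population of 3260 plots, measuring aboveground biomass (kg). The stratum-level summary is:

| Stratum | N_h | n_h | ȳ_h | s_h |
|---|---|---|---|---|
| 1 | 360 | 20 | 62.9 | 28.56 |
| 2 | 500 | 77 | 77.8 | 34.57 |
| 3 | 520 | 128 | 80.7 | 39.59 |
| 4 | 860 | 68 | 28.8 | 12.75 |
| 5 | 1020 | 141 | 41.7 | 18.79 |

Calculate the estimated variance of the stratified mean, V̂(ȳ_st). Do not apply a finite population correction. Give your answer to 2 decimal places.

V̂(ȳ_st) ≈ 1.59

V̂(ȳ_st) = Σ W_h² s_h²/n_h, with W_h = N_h/N and N = 3260:
  stratum 1: (360/3260)²·28.56²/20 = 0.497343
  stratum 2: (500/3260)²·34.57²/77 = 0.365101
  stratum 3: (520/3260)²·39.59²/128 = 0.311553
  stratum 4: (860/3260)²·12.75²/68 = 0.166369
  stratum 5: (1020/3260)²·18.79²/141 = 0.245132
V̂(ȳ_st) = 1.5855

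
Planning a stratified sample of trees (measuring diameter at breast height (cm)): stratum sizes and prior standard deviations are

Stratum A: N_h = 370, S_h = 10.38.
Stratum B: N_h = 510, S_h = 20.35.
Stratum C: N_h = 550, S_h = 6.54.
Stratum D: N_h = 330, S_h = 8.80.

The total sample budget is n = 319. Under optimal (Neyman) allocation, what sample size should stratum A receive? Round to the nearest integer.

Neyman allocation: n_h = n · N_h S_h / Σ N_i S_i, with n = 319.
  stratum A: N_h·S_h = 370·10.38 = 3840.60
  stratum B: N_h·S_h = 510·20.35 = 10378.50
  stratum C: N_h·S_h = 550·6.54 = 3597.00
  stratum D: N_h·S_h = 330·8.80 = 2904.00
Σ N_h S_h = 20720.10
n for stratum A = 319·3840.60/20720.10 = 59.129 → 59

59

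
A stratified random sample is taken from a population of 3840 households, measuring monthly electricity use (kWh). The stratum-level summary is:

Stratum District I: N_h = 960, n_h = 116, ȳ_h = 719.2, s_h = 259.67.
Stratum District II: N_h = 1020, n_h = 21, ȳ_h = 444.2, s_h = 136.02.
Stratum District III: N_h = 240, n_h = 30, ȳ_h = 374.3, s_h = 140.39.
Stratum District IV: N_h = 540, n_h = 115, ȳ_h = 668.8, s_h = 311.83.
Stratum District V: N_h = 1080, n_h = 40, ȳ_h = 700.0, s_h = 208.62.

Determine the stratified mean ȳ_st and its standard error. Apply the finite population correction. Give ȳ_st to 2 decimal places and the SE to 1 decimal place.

ȳ_st = Σ W_h ȳ_h = (960·719.2 + 1020·444.2 + 240·374.3 + 540·668.8 + 1080·700.0)/3840 = 612.10938
V̂(ȳ_st) = Σ W_h² (1 − n_h/N_h) s_h²/n_h, with W_h = N_h/N and N = 3840:
  stratum District I: (960/3840)²·(1 − 116/960)·259.67²/116 = 31.9401
  stratum District II: (1020/3840)²·(1 − 21/1020)·136.02²/21 = 60.8821
  stratum District III: (240/3840)²·(1 − 30/240)·140.39²/30 = 2.24553
  stratum District IV: (540/3840)²·(1 − 115/540)·311.83²/115 = 13.1601
  stratum District V: (1080/3840)²·(1 − 40/1080)·208.62²/40 = 82.8794
V̂(ȳ_st) = 191.107
SE(ȳ_st) = √191.107 = 13.8242

ȳ_st ≈ 612.11, SE ≈ 13.8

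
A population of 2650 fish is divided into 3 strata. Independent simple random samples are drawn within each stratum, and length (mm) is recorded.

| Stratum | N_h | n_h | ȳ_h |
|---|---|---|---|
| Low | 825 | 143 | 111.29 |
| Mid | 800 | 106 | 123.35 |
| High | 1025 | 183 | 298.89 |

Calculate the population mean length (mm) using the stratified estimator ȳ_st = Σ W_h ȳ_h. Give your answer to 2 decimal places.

ȳ_st ≈ 187.49

N = Σ N_h = 2650. Stratum weights W_h = N_h/N.
ȳ_st = (825·111.29 + 800·123.35 + 1025·298.89) / 2650 = 187.4930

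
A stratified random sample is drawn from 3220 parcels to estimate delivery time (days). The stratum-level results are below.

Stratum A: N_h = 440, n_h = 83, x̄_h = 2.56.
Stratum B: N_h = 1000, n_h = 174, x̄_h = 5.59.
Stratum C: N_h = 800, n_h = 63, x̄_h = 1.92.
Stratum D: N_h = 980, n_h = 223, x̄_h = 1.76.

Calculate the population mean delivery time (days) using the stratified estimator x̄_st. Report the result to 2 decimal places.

N = Σ N_h = 3220. Stratum weights W_h = N_h/N.
x̄_st = (440·2.56 + 1000·5.59 + 800·1.92 + 980·1.76) / 3220 = 3.0985

x̄_st ≈ 3.10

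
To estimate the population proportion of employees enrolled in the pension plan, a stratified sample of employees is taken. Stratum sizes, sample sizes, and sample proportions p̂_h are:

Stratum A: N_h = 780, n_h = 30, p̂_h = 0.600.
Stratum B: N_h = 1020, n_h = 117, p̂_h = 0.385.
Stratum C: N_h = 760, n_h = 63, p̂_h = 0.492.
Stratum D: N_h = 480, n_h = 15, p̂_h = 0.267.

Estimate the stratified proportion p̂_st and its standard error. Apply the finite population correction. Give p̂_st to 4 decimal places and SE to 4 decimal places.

N = 3040; stratum weights W_h = N_h/N.
p̂_st = Σ W_h p̂_h = (780·0.600 + 1020·0.385 + 760·0.492 + 480·0.267)/3040 = 0.44828
V̂(p̂_st) = Σ W_h² (1 − n_h/N_h) p̂_h(1−p̂_h)/(n_h−1):
  stratum A: (780/3040)²·(1 − 30/780)·0.600·0.400/29 = 0.000523868
  stratum B: (1020/3040)²·(1 − 117/1020)·0.385·0.615/116 = 0.000203432
  stratum C: (760/3040)²·(1 − 63/760)·0.492·0.508/62 = 0.000231066
  stratum D: (480/3040)²·(1 − 15/480)·0.267·0.733/14 = 0.000337625
V̂(p̂_st) = 0.00129599; SE = √V̂ = 0.0359999

p̂_st ≈ 0.4483, SE ≈ 0.0360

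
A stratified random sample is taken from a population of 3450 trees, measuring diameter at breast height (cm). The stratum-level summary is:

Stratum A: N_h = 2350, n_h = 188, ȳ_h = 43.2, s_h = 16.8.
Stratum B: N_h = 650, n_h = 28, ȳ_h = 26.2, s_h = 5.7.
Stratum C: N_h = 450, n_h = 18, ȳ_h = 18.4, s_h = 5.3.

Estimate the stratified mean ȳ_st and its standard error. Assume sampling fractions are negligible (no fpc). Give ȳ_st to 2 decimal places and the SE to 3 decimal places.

ȳ_st ≈ 36.76, SE ≈ 0.874

ȳ_st = Σ W_h ȳ_h = (2350·43.2 + 650·26.2 + 450·18.4)/3450 = 36.76232
V̂(ȳ_st) = Σ W_h² s_h²/n_h, with W_h = N_h/N and N = 3450:
  stratum A: (2350/3450)²·16.8²/188 = 0.69656
  stratum B: (650/3450)²·5.7²/28 = 0.0411889
  stratum C: (450/3450)²·5.3²/18 = 0.0265501
V̂(ȳ_st) = 0.764299
SE(ȳ_st) = √0.764299 = 0.874242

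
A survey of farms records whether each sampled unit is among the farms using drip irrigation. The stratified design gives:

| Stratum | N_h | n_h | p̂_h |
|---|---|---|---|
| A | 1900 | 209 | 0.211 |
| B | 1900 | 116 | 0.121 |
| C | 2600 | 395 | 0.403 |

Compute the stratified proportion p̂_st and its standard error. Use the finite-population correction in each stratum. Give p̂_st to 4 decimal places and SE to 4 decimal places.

p̂_st ≈ 0.2623, SE ≈ 0.0150

N = 6400; stratum weights W_h = N_h/N.
p̂_st = Σ W_h p̂_h = (1900·0.211 + 1900·0.121 + 2600·0.403)/6400 = 0.26228
V̂(p̂_st) = Σ W_h² (1 − n_h/N_h) p̂_h(1−p̂_h)/(n_h−1):
  stratum A: (1900/6400)²·(1 − 209/1900)·0.211·0.789/208 = 6.27817e-05
  stratum B: (1900/6400)²·(1 − 116/1900)·0.121·0.879/115 = 7.65358e-05
  stratum C: (2600/6400)²·(1 − 395/2600)·0.403·0.597/394 = 8.54683e-05
V̂(p̂_st) = 0.000224786; SE = √V̂ = 0.0149929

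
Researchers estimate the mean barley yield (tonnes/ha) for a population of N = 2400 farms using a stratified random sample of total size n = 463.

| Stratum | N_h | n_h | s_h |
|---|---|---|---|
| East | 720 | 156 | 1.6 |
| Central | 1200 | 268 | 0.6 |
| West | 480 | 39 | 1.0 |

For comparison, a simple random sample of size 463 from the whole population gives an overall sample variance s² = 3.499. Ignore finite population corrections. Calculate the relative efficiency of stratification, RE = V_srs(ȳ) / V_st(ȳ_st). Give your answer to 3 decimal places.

RE ≈ 2.663

V̂(ȳ_st) = Σ W_h² s_h²/n_h, with W_h = N_h/N and N = 2400:
  stratum East: (720/2400)²·1.6²/156 = 0.00147692
  stratum Central: (1200/2400)²·0.6²/268 = 0.000335821
  stratum West: (480/2400)²·1.0²/39 = 0.00102564
V_st = 0.00283838
V_srs = s²/n = 3.499/463 = 0.00755724
Relative efficiency = V_srs / V_st = 0.00755724/0.00283838 = 2.6625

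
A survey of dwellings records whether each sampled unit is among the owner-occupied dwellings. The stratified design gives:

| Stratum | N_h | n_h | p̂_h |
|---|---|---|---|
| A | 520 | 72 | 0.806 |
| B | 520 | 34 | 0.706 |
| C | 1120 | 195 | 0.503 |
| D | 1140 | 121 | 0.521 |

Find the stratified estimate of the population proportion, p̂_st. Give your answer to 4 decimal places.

N = 3300; stratum weights W_h = N_h/N.
p̂_st = Σ W_h p̂_h = (520·0.806 + 520·0.706 + 1120·0.503 + 1140·0.521)/3300 = 0.58895

p̂_st ≈ 0.5890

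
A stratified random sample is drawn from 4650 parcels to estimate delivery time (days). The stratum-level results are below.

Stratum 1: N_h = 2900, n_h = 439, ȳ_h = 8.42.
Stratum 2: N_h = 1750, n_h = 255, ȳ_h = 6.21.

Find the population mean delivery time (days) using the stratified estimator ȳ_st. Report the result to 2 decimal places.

N = Σ N_h = 4650. Stratum weights W_h = N_h/N.
ȳ_st = (2900·8.42 + 1750·6.21) / 4650 = 7.5883

ȳ_st ≈ 7.59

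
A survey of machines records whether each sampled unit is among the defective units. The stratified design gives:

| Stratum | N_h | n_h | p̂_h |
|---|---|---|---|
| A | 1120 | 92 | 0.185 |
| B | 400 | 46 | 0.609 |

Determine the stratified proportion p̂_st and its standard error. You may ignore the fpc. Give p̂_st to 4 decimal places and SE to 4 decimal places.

N = 1520; stratum weights W_h = N_h/N.
p̂_st = Σ W_h p̂_h = (1120·0.185 + 400·0.609)/1520 = 0.29658
V̂(p̂_st) = Σ W_h² p̂_h(1−p̂_h)/(n_h−1):
  stratum A: (1120/1520)²·0.185·0.815/91 = 0.000899574
  stratum B: (400/1520)²·0.609·0.391/45 = 0.00036645
V̂(p̂_st) = 0.00126602; SE = √V̂ = 0.0355812

p̂_st ≈ 0.2966, SE ≈ 0.0356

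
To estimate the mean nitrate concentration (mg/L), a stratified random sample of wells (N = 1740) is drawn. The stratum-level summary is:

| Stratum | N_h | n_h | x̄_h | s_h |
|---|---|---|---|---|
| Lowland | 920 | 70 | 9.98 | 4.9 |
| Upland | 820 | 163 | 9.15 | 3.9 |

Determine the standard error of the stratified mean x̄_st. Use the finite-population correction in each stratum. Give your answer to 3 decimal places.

SE(x̄_st) ≈ 0.324

V̂(x̄_st) = Σ W_h² (1 − n_h/N_h) s_h²/n_h, with W_h = N_h/N and N = 1740:
  stratum Lowland: (920/1740)²·(1 − 70/920)·4.9²/70 = 0.0885936
  stratum Upland: (820/1740)²·(1 − 163/820)·3.9²/163 = 0.0166044
V̂(x̄_st) = 0.105198
SE(x̄_st) = √0.105198 = 0.324342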